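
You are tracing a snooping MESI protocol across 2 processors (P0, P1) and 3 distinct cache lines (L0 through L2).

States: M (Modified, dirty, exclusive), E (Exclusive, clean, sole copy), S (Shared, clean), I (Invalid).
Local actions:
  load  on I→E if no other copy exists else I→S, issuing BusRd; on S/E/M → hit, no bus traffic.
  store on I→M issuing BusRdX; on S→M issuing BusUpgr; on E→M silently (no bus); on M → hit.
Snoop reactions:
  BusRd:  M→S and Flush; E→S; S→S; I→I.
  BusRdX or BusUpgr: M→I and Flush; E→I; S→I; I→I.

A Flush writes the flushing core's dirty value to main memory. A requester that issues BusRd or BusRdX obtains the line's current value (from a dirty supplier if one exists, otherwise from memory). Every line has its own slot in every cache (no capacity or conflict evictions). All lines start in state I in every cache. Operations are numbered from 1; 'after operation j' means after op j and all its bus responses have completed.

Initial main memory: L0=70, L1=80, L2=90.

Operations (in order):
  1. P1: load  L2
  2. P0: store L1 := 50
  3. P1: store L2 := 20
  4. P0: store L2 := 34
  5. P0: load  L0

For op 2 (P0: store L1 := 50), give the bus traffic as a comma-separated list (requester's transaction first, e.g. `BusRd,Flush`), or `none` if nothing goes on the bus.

bus = BusRdX

1. P1: load  L2  bus=[BusRd]  L2: P0=I P1=E  mem[L2]=90
2. P0: store L1 := 50  bus=[BusRdX]  L1: P0=M P1=I  mem[L1]=80
3. P1: store L2 := 20  bus=[-]  L2: P0=I P1=M  mem[L2]=90
4. P0: store L2 := 34  bus=[BusRdX,Flush]  L2: P0=M P1=I  mem[L2]=20
5. P0: load  L0  bus=[BusRd]  L0: P0=E P1=I  mem[L0]=70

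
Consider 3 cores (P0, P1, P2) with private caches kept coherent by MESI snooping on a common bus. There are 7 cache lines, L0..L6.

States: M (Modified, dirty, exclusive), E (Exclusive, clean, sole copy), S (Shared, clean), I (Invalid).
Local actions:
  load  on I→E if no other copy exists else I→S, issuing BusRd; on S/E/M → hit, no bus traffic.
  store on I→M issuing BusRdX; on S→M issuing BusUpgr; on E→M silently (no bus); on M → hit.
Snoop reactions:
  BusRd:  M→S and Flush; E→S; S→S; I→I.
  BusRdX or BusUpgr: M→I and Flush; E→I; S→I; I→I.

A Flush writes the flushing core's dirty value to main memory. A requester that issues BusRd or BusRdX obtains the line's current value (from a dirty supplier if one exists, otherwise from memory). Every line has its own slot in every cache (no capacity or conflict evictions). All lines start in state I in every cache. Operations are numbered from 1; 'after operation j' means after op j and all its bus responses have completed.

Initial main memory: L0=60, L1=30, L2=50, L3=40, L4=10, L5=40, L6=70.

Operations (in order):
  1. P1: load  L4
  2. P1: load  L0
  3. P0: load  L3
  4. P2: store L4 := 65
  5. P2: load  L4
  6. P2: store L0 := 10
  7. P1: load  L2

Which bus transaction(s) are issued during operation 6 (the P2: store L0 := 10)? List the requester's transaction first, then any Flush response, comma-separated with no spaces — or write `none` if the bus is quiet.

step 1: P1: load  L4  ⟶  IEI  (L4)  txn=BusRd  M[L4]=10
step 2: P1: load  L0  ⟶  IEI  (L0)  txn=BusRd  M[L0]=60
step 3: P0: load  L3  ⟶  EII  (L3)  txn=BusRd  M[L3]=40
step 4: P2: store L4 := 65  ⟶  IIM  (L4)  txn=BusRdX  M[L4]=10
step 5: P2: load  L4  ⟶  IIM  (L4)  txn=∅  M[L4]=10
step 6: P2: store L0 := 10  ⟶  IIM  (L0)  txn=BusRdX  M[L0]=60
step 7: P1: load  L2  ⟶  IEI  (L2)  txn=BusRd  M[L2]=50

bus = BusRdX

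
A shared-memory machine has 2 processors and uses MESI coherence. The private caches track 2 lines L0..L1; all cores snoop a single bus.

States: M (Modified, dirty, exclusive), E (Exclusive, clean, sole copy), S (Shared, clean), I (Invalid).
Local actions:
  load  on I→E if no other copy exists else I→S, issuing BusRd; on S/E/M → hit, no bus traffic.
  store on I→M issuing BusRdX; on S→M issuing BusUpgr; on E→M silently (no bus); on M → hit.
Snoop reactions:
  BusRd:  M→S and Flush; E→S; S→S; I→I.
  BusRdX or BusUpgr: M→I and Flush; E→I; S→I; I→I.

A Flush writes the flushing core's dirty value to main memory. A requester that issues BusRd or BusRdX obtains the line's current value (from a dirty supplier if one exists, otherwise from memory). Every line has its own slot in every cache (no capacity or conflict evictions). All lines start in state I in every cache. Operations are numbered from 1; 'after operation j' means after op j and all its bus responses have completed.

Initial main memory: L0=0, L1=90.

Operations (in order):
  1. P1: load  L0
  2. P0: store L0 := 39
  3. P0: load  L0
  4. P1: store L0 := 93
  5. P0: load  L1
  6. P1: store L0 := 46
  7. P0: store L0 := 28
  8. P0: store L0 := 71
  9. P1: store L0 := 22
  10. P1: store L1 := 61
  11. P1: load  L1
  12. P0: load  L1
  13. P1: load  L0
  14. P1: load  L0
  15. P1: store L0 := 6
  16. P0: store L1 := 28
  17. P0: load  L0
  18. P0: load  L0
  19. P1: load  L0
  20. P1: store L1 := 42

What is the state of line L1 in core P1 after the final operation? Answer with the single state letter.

state = M

[1] P1: load  L0 | P0:I, P1:E(0) | bus: BusRd
[2] P0: store L0 := 39 | P0:M(39), P1:I | bus: BusRdX
[3] P0: load  L0 | P0:M(39), P1:I | bus: none
[4] P1: store L0 := 93 | P0:I, P1:M(93) | bus: BusRdX,Flush
[5] P0: load  L1 | P0:E(90), P1:I | bus: BusRd
[6] P1: store L0 := 46 | P0:I, P1:M(46) | bus: none
[7] P0: store L0 := 28 | P0:M(28), P1:I | bus: BusRdX,Flush
[8] P0: store L0 := 71 | P0:M(71), P1:I | bus: none
[9] P1: store L0 := 22 | P0:I, P1:M(22) | bus: BusRdX,Flush
[10] P1: store L1 := 61 | P0:I, P1:M(61) | bus: BusRdX
[11] P1: load  L1 | P0:I, P1:M(61) | bus: none
[12] P0: load  L1 | P0:S(61), P1:S(61) | bus: BusRd,Flush
[13] P1: load  L0 | P0:I, P1:M(22) | bus: none
[14] P1: load  L0 | P0:I, P1:M(22) | bus: none
[15] P1: store L0 := 6 | P0:I, P1:M(6) | bus: none
[16] P0: store L1 := 28 | P0:M(28), P1:I | bus: BusUpgr
[17] P0: load  L0 | P0:S(6), P1:S(6) | bus: BusRd,Flush
[18] P0: load  L0 | P0:S(6), P1:S(6) | bus: none
[19] P1: load  L0 | P0:S(6), P1:S(6) | bus: none
[20] P1: store L1 := 42 | P0:I, P1:M(42) | bus: BusRdX,Flush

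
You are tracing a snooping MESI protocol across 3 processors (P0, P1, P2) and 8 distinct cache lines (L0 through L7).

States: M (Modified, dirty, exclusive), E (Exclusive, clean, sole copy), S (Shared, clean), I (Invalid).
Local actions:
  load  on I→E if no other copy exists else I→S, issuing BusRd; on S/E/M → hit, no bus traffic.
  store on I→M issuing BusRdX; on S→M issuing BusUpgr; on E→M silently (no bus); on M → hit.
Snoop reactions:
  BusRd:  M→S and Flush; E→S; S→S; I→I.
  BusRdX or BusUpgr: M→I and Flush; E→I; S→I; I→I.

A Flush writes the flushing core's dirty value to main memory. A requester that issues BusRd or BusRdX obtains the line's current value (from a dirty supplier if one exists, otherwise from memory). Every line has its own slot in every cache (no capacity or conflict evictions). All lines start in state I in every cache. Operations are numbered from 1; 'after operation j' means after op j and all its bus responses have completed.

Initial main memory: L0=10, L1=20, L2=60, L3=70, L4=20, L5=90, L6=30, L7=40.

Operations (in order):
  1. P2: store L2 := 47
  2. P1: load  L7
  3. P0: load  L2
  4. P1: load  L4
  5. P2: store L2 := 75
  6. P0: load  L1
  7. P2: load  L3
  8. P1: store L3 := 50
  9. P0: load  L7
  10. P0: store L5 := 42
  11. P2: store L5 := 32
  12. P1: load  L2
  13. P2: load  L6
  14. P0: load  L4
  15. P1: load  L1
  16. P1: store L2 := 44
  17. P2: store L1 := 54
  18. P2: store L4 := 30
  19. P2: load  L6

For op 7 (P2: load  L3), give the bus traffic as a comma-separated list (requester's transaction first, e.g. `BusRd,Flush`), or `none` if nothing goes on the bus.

  op1 P2: store L2 := 47 → I/I/M on L2; bus BusRdX; mem=60
  op2 P1: load  L7 → I/E/I on L7; bus BusRd; mem=40
  op3 P0: load  L2 → S/I/S on L2; bus BusRd Flush; mem=47
  op4 P1: load  L4 → I/E/I on L4; bus BusRd; mem=20
  op5 P2: store L2 := 75 → I/I/M on L2; bus BusUpgr; mem=47
  op6 P0: load  L1 → E/I/I on L1; bus BusRd; mem=20
  op7 P2: load  L3 → I/I/E on L3; bus BusRd; mem=70
  op8 P1: store L3 := 50 → I/M/I on L3; bus BusRdX; mem=70
  op9 P0: load  L7 → S/S/I on L7; bus BusRd; mem=40
  op10 P0: store L5 := 42 → M/I/I on L5; bus BusRdX; mem=90
  op11 P2: store L5 := 32 → I/I/M on L5; bus BusRdX Flush; mem=42
  op12 P1: load  L2 → I/S/S on L2; bus BusRd Flush; mem=75
  op13 P2: load  L6 → I/I/E on L6; bus BusRd; mem=30
  op14 P0: load  L4 → S/S/I on L4; bus BusRd; mem=20
  op15 P1: load  L1 → S/S/I on L1; bus BusRd; mem=20
  op16 P1: store L2 := 44 → I/M/I on L2; bus BusUpgr; mem=75
  op17 P2: store L1 := 54 → I/I/M on L1; bus BusRdX; mem=20
  op18 P2: store L4 := 30 → I/I/M on L4; bus BusRdX; mem=20
  op19 P2: load  L6 → I/I/E on L6; bus (none); mem=30

bus = BusRd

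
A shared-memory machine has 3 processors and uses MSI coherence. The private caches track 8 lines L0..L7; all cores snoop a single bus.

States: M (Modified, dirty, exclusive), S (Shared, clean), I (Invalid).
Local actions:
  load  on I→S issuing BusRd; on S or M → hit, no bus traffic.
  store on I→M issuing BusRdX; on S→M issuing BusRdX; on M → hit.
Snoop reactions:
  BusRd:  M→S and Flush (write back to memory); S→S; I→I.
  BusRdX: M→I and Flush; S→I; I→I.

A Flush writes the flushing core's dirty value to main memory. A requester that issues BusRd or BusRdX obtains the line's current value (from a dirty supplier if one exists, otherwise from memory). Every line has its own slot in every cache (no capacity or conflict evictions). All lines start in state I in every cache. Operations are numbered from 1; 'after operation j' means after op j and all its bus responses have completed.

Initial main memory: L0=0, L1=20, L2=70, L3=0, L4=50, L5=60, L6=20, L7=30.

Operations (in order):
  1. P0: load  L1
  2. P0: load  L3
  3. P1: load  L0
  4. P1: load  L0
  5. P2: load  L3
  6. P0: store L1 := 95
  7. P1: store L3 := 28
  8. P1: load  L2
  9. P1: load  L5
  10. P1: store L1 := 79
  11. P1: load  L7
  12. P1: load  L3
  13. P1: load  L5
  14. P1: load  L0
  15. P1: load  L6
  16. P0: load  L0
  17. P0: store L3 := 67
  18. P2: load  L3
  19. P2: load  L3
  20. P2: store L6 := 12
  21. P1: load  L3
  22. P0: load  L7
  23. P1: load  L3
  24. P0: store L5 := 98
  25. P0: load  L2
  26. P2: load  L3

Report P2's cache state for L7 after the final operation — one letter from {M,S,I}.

  op1 P0: load  L1 → S/I/I on L1; bus BusRd; mem=20
  op2 P0: load  L3 → S/I/I on L3; bus BusRd; mem=0
  op3 P1: load  L0 → I/S/I on L0; bus BusRd; mem=0
  op4 P1: load  L0 → I/S/I on L0; bus (none); mem=0
  op5 P2: load  L3 → S/I/S on L3; bus BusRd; mem=0
  op6 P0: store L1 := 95 → M/I/I on L1; bus BusRdX; mem=20
  op7 P1: store L3 := 28 → I/M/I on L3; bus BusRdX; mem=0
  op8 P1: load  L2 → I/S/I on L2; bus BusRd; mem=70
  op9 P1: load  L5 → I/S/I on L5; bus BusRd; mem=60
  op10 P1: store L1 := 79 → I/M/I on L1; bus BusRdX Flush; mem=95
  op11 P1: load  L7 → I/S/I on L7; bus BusRd; mem=30
  op12 P1: load  L3 → I/M/I on L3; bus (none); mem=0
  op13 P1: load  L5 → I/S/I on L5; bus (none); mem=60
  op14 P1: load  L0 → I/S/I on L0; bus (none); mem=0
  op15 P1: load  L6 → I/S/I on L6; bus BusRd; mem=20
  op16 P0: load  L0 → S/S/I on L0; bus BusRd; mem=0
  op17 P0: store L3 := 67 → M/I/I on L3; bus BusRdX Flush; mem=28
  op18 P2: load  L3 → S/I/S on L3; bus BusRd Flush; mem=67
  op19 P2: load  L3 → S/I/S on L3; bus (none); mem=67
  op20 P2: store L6 := 12 → I/I/M on L6; bus BusRdX; mem=20
  op21 P1: load  L3 → S/S/S on L3; bus BusRd; mem=67
  op22 P0: load  L7 → S/S/I on L7; bus BusRd; mem=30
  op23 P1: load  L3 → S/S/S on L3; bus (none); mem=67
  op24 P0: store L5 := 98 → M/I/I on L5; bus BusRdX; mem=60
  op25 P0: load  L2 → S/S/I on L2; bus BusRd; mem=70
  op26 P2: load  L3 → S/S/S on L3; bus (none); mem=67

state = I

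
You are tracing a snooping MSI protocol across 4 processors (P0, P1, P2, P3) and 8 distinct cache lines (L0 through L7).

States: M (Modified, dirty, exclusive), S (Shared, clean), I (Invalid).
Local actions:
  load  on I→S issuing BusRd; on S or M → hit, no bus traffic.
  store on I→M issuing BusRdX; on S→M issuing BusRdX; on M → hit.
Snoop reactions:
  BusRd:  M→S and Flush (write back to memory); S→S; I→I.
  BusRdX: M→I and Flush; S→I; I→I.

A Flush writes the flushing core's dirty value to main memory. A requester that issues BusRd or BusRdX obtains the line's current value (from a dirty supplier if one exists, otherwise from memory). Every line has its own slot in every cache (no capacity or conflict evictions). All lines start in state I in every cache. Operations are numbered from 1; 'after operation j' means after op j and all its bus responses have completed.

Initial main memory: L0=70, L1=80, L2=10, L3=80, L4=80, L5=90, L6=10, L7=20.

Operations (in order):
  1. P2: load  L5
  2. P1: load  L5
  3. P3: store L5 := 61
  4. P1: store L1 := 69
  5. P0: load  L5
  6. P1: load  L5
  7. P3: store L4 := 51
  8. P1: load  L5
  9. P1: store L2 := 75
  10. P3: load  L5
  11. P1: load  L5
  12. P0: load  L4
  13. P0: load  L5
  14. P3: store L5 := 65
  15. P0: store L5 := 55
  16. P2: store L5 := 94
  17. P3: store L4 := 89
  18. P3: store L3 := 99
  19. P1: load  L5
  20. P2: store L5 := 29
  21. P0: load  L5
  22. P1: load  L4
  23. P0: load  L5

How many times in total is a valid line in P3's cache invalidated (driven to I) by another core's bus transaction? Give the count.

1. P2: load  L5  bus=[BusRd]  L5: P0=I P1=I P2=S P3=I  mem[L5]=90
2. P1: load  L5  bus=[BusRd]  L5: P0=I P1=S P2=S P3=I  mem[L5]=90
3. P3: store L5 := 61  bus=[BusRdX]  L5: P0=I P1=I P2=I P3=M  mem[L5]=90
4. P1: store L1 := 69  bus=[BusRdX]  L1: P0=I P1=M P2=I P3=I  mem[L1]=80
5. P0: load  L5  bus=[BusRd,Flush]  L5: P0=S P1=I P2=I P3=S  mem[L5]=61
6. P1: load  L5  bus=[BusRd]  L5: P0=S P1=S P2=I P3=S  mem[L5]=61
7. P3: store L4 := 51  bus=[BusRdX]  L4: P0=I P1=I P2=I P3=M  mem[L4]=80
8. P1: load  L5  bus=[-]  L5: P0=S P1=S P2=I P3=S  mem[L5]=61
9. P1: store L2 := 75  bus=[BusRdX]  L2: P0=I P1=M P2=I P3=I  mem[L2]=10
10. P3: load  L5  bus=[-]  L5: P0=S P1=S P2=I P3=S  mem[L5]=61
11. P1: load  L5  bus=[-]  L5: P0=S P1=S P2=I P3=S  mem[L5]=61
12. P0: load  L4  bus=[BusRd,Flush]  L4: P0=S P1=I P2=I P3=S  mem[L4]=51
13. P0: load  L5  bus=[-]  L5: P0=S P1=S P2=I P3=S  mem[L5]=61
14. P3: store L5 := 65  bus=[BusRdX]  L5: P0=I P1=I P2=I P3=M  mem[L5]=61
15. P0: store L5 := 55  bus=[BusRdX,Flush]  L5: P0=M P1=I P2=I P3=I  mem[L5]=65
16. P2: store L5 := 94  bus=[BusRdX,Flush]  L5: P0=I P1=I P2=M P3=I  mem[L5]=55
17. P3: store L4 := 89  bus=[BusRdX]  L4: P0=I P1=I P2=I P3=M  mem[L4]=51
18. P3: store L3 := 99  bus=[BusRdX]  L3: P0=I P1=I P2=I P3=M  mem[L3]=80
19. P1: load  L5  bus=[BusRd,Flush]  L5: P0=I P1=S P2=S P3=I  mem[L5]=94
20. P2: store L5 := 29  bus=[BusRdX]  L5: P0=I P1=I P2=M P3=I  mem[L5]=94
21. P0: load  L5  bus=[BusRd,Flush]  L5: P0=S P1=I P2=S P3=I  mem[L5]=29
22. P1: load  L4  bus=[BusRd,Flush]  L4: P0=I P1=S P2=I P3=S  mem[L4]=89
23. P0: load  L5  bus=[-]  L5: P0=S P1=I P2=S P3=I  mem[L5]=29

invalidations = 1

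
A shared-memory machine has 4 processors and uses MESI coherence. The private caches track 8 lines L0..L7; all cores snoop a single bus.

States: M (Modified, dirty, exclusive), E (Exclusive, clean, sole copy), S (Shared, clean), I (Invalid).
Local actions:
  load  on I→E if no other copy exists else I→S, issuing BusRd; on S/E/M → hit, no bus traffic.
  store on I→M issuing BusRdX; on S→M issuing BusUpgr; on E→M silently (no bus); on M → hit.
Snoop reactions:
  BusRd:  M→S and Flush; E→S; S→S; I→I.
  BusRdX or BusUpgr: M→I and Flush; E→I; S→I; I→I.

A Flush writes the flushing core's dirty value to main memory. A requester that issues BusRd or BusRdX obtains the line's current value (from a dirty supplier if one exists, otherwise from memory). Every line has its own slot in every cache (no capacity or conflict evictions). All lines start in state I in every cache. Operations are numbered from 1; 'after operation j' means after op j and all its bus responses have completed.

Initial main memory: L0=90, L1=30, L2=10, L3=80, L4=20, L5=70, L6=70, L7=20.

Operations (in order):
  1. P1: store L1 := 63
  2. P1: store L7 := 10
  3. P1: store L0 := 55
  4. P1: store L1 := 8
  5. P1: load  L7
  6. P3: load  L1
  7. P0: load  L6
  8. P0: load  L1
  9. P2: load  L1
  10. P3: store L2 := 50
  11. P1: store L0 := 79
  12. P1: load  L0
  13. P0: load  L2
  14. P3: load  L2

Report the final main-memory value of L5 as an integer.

step 1: P1: store L1 := 63  ⟶  IMII  (L1)  txn=BusRdX  M[L1]=30
step 2: P1: store L7 := 10  ⟶  IMII  (L7)  txn=BusRdX  M[L7]=20
step 3: P1: store L0 := 55  ⟶  IMII  (L0)  txn=BusRdX  M[L0]=90
step 4: P1: store L1 := 8  ⟶  IMII  (L1)  txn=∅  M[L1]=30
step 5: P1: load  L7  ⟶  IMII  (L7)  txn=∅  M[L7]=20
step 6: P3: load  L1  ⟶  ISIS  (L1)  txn=BusRd+Flush  M[L1]=8
step 7: P0: load  L6  ⟶  EIII  (L6)  txn=BusRd  M[L6]=70
step 8: P0: load  L1  ⟶  SSIS  (L1)  txn=BusRd  M[L1]=8
step 9: P2: load  L1  ⟶  SSSS  (L1)  txn=BusRd  M[L1]=8
step 10: P3: store L2 := 50  ⟶  IIIM  (L2)  txn=BusRdX  M[L2]=10
step 11: P1: store L0 := 79  ⟶  IMII  (L0)  txn=∅  M[L0]=90
step 12: P1: load  L0  ⟶  IMII  (L0)  txn=∅  M[L0]=90
step 13: P0: load  L2  ⟶  SIIS  (L2)  txn=BusRd+Flush  M[L2]=50
step 14: P3: load  L2  ⟶  SIIS  (L2)  txn=∅  M[L2]=50

memory[L5] = 70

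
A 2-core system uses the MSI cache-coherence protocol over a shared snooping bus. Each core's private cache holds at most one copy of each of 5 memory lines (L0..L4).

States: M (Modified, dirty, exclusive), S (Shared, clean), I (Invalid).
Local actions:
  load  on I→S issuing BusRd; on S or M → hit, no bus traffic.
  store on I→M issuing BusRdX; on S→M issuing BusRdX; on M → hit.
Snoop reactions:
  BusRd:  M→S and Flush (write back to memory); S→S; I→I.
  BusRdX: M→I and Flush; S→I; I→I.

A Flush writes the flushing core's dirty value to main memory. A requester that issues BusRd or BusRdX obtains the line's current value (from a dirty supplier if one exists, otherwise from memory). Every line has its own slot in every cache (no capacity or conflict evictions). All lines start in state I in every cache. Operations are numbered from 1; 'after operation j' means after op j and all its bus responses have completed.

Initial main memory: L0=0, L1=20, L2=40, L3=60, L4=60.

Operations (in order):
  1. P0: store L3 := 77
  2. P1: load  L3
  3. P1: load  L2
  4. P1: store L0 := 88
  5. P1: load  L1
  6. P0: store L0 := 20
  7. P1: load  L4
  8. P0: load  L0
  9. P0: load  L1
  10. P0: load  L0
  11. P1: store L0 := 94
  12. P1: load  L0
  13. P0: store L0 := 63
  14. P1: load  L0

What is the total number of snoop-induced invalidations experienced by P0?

[1] P0: store L3 := 77 | P0:M(77), P1:I | bus: BusRdX
[2] P1: load  L3 | P0:S(77), P1:S(77) | bus: BusRd,Flush
[3] P1: load  L2 | P0:I, P1:S(40) | bus: BusRd
[4] P1: store L0 := 88 | P0:I, P1:M(88) | bus: BusRdX
[5] P1: load  L1 | P0:I, P1:S(20) | bus: BusRd
[6] P0: store L0 := 20 | P0:M(20), P1:I | bus: BusRdX,Flush
[7] P1: load  L4 | P0:I, P1:S(60) | bus: BusRd
[8] P0: load  L0 | P0:M(20), P1:I | bus: none
[9] P0: load  L1 | P0:S(20), P1:S(20) | bus: BusRd
[10] P0: load  L0 | P0:M(20), P1:I | bus: none
[11] P1: store L0 := 94 | P0:I, P1:M(94) | bus: BusRdX,Flush
[12] P1: load  L0 | P0:I, P1:M(94) | bus: none
[13] P0: store L0 := 63 | P0:M(63), P1:I | bus: BusRdX,Flush
[14] P1: load  L0 | P0:S(63), P1:S(63) | bus: BusRd,Flush

invalidations = 1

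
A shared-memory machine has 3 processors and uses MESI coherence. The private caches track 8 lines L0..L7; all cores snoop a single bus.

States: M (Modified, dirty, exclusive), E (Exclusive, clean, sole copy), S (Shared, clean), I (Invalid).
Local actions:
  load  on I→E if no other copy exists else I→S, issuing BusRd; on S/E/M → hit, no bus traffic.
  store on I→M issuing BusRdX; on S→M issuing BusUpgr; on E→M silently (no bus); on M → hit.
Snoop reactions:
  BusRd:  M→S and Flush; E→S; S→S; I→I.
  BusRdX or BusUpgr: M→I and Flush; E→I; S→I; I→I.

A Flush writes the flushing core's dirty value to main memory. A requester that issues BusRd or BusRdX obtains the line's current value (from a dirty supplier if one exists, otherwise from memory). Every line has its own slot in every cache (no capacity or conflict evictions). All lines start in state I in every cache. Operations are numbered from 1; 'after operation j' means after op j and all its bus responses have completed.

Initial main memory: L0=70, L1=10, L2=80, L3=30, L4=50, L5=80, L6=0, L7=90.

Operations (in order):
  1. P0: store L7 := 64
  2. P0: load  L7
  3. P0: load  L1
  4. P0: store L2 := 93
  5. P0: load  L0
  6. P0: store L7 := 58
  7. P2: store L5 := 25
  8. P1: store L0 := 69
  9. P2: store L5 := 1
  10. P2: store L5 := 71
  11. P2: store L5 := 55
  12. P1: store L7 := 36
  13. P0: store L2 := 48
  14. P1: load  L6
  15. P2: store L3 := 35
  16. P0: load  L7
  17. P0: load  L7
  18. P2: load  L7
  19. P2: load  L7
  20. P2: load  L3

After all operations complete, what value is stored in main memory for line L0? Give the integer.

1. P0: store L7 := 64  bus=[BusRdX]  L7: P0=M P1=I P2=I  mem[L7]=90
2. P0: load  L7  bus=[-]  L7: P0=M P1=I P2=I  mem[L7]=90
3. P0: load  L1  bus=[BusRd]  L1: P0=E P1=I P2=I  mem[L1]=10
4. P0: store L2 := 93  bus=[BusRdX]  L2: P0=M P1=I P2=I  mem[L2]=80
5. P0: load  L0  bus=[BusRd]  L0: P0=E P1=I P2=I  mem[L0]=70
6. P0: store L7 := 58  bus=[-]  L7: P0=M P1=I P2=I  mem[L7]=90
7. P2: store L5 := 25  bus=[BusRdX]  L5: P0=I P1=I P2=M  mem[L5]=80
8. P1: store L0 := 69  bus=[BusRdX]  L0: P0=I P1=M P2=I  mem[L0]=70
9. P2: store L5 := 1  bus=[-]  L5: P0=I P1=I P2=M  mem[L5]=80
10. P2: store L5 := 71  bus=[-]  L5: P0=I P1=I P2=M  mem[L5]=80
11. P2: store L5 := 55  bus=[-]  L5: P0=I P1=I P2=M  mem[L5]=80
12. P1: store L7 := 36  bus=[BusRdX,Flush]  L7: P0=I P1=M P2=I  mem[L7]=58
13. P0: store L2 := 48  bus=[-]  L2: P0=M P1=I P2=I  mem[L2]=80
14. P1: load  L6  bus=[BusRd]  L6: P0=I P1=E P2=I  mem[L6]=0
15. P2: store L3 := 35  bus=[BusRdX]  L3: P0=I P1=I P2=M  mem[L3]=30
16. P0: load  L7  bus=[BusRd,Flush]  L7: P0=S P1=S P2=I  mem[L7]=36
17. P0: load  L7  bus=[-]  L7: P0=S P1=S P2=I  mem[L7]=36
18. P2: load  L7  bus=[BusRd]  L7: P0=S P1=S P2=S  mem[L7]=36
19. P2: load  L7  bus=[-]  L7: P0=S P1=S P2=S  mem[L7]=36
20. P2: load  L3  bus=[-]  L3: P0=I P1=I P2=M  mem[L3]=30

memory[L0] = 70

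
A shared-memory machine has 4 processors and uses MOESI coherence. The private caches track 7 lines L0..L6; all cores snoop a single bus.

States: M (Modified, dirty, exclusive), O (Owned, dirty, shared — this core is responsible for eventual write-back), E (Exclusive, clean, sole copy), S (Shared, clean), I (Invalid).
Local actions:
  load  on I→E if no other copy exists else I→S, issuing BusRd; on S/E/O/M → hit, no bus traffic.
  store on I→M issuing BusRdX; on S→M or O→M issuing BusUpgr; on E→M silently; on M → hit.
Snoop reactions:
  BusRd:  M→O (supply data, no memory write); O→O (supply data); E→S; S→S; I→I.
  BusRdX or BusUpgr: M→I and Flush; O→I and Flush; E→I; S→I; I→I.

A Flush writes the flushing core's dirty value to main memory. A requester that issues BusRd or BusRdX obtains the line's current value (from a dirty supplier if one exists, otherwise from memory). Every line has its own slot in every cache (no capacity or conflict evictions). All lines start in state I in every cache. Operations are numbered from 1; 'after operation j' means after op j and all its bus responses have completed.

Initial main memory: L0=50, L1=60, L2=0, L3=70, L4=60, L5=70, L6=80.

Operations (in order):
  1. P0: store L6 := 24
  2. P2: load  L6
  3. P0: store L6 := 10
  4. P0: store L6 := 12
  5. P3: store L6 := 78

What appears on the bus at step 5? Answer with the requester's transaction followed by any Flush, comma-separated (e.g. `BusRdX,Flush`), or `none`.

  op1 P0: store L6 := 24 → M/I/I/I on L6; bus BusRdX; mem=80
  op2 P2: load  L6 → O/I/S/I on L6; bus BusRd; mem=80
  op3 P0: store L6 := 10 → M/I/I/I on L6; bus BusUpgr; mem=80
  op4 P0: store L6 := 12 → M/I/I/I on L6; bus (none); mem=80
  op5 P3: store L6 := 78 → I/I/I/M on L6; bus BusRdX Flush; mem=12

bus = BusRdX,Flush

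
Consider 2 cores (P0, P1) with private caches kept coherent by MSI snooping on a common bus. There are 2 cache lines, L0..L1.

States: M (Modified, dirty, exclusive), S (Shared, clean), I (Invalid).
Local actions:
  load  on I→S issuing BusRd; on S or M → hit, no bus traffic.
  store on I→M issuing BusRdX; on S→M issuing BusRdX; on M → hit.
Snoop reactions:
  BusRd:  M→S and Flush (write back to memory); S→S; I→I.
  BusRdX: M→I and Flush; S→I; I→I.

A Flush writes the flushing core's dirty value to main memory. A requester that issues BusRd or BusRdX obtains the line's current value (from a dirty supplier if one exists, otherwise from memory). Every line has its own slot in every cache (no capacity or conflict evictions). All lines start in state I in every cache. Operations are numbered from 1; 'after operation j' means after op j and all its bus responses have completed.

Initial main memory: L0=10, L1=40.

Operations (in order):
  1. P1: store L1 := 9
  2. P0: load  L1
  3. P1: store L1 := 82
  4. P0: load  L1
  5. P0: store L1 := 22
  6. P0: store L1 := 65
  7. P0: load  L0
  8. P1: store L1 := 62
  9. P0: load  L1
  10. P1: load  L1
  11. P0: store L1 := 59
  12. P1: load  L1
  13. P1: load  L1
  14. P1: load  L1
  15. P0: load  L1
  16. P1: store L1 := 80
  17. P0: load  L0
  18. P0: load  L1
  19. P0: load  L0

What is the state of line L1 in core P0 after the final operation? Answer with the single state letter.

state = S

  op1 P1: store L1 := 9 → I/M on L1; bus BusRdX; mem=40
  op2 P0: load  L1 → S/S on L1; bus BusRd Flush; mem=9
  op3 P1: store L1 := 82 → I/M on L1; bus BusRdX; mem=9
  op4 P0: load  L1 → S/S on L1; bus BusRd Flush; mem=82
  op5 P0: store L1 := 22 → M/I on L1; bus BusRdX; mem=82
  op6 P0: store L1 := 65 → M/I on L1; bus (none); mem=82
  op7 P0: load  L0 → S/I on L0; bus BusRd; mem=10
  op8 P1: store L1 := 62 → I/M on L1; bus BusRdX Flush; mem=65
  op9 P0: load  L1 → S/S on L1; bus BusRd Flush; mem=62
  op10 P1: load  L1 → S/S on L1; bus (none); mem=62
  op11 P0: store L1 := 59 → M/I on L1; bus BusRdX; mem=62
  op12 P1: load  L1 → S/S on L1; bus BusRd Flush; mem=59
  op13 P1: load  L1 → S/S on L1; bus (none); mem=59
  op14 P1: load  L1 → S/S on L1; bus (none); mem=59
  op15 P0: load  L1 → S/S on L1; bus (none); mem=59
  op16 P1: store L1 := 80 → I/M on L1; bus BusRdX; mem=59
  op17 P0: load  L0 → S/I on L0; bus (none); mem=10
  op18 P0: load  L1 → S/S on L1; bus BusRd Flush; mem=80
  op19 P0: load  L0 → S/I on L0; bus (none); mem=10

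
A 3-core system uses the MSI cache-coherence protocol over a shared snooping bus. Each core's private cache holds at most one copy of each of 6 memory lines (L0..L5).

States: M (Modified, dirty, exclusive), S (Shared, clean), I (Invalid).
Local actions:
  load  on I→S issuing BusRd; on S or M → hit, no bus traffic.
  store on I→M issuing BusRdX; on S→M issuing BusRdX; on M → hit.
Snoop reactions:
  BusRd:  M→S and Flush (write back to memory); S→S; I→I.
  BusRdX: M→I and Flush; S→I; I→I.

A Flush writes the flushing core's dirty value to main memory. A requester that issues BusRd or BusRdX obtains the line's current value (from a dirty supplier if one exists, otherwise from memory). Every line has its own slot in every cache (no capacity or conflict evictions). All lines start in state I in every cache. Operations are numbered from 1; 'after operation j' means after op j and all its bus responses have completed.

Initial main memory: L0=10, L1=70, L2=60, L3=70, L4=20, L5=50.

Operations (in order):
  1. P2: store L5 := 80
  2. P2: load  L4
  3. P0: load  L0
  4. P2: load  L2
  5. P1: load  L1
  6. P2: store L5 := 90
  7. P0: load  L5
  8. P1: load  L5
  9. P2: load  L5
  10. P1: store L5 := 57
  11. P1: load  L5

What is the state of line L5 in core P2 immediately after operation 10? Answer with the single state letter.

[1] P2: store L5 := 80 | P0:I, P1:I, P2:M(80) | bus: BusRdX
[2] P2: load  L4 | P0:I, P1:I, P2:S(20) | bus: BusRd
[3] P0: load  L0 | P0:S(10), P1:I, P2:I | bus: BusRd
[4] P2: load  L2 | P0:I, P1:I, P2:S(60) | bus: BusRd
[5] P1: load  L1 | P0:I, P1:S(70), P2:I | bus: BusRd
[6] P2: store L5 := 90 | P0:I, P1:I, P2:M(90) | bus: none
[7] P0: load  L5 | P0:S(90), P1:I, P2:S(90) | bus: BusRd,Flush
[8] P1: load  L5 | P0:S(90), P1:S(90), P2:S(90) | bus: BusRd
[9] P2: load  L5 | P0:S(90), P1:S(90), P2:S(90) | bus: none
[10] P1: store L5 := 57 | P0:I, P1:M(57), P2:I | bus: BusRdX
[11] P1: load  L5 | P0:I, P1:M(57), P2:I | bus: none

state = I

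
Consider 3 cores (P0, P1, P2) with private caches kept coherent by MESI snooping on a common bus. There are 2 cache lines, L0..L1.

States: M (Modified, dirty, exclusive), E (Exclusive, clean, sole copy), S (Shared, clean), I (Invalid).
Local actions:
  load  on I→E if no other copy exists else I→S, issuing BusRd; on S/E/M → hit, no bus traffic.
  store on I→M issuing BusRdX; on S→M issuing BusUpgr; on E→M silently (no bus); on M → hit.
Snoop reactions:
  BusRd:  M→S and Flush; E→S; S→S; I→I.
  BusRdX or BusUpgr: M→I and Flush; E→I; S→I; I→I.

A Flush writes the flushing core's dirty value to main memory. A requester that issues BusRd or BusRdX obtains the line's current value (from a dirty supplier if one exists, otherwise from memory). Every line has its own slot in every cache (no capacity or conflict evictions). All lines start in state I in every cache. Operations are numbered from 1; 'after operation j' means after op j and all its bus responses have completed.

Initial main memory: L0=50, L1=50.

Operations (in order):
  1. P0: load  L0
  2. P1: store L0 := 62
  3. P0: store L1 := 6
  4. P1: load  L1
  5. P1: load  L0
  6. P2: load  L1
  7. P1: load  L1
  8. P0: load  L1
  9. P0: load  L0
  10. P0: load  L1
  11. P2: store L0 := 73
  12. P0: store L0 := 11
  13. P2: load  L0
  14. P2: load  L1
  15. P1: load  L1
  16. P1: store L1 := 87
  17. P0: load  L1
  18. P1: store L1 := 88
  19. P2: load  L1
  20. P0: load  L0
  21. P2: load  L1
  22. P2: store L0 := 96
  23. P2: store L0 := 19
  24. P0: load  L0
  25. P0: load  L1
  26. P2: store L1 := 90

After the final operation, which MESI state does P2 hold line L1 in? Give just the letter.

  op1 P0: load  L0 → E/I/I on L0; bus BusRd; mem=50
  op2 P1: store L0 := 62 → I/M/I on L0; bus BusRdX; mem=50
  op3 P0: store L1 := 6 → M/I/I on L1; bus BusRdX; mem=50
  op4 P1: load  L1 → S/S/I on L1; bus BusRd Flush; mem=6
  op5 P1: load  L0 → I/M/I on L0; bus (none); mem=50
  op6 P2: load  L1 → S/S/S on L1; bus BusRd; mem=6
  op7 P1: load  L1 → S/S/S on L1; bus (none); mem=6
  op8 P0: load  L1 → S/S/S on L1; bus (none); mem=6
  op9 P0: load  L0 → S/S/I on L0; bus BusRd Flush; mem=62
  op10 P0: load  L1 → S/S/S on L1; bus (none); mem=6
  op11 P2: store L0 := 73 → I/I/M on L0; bus BusRdX; mem=62
  op12 P0: store L0 := 11 → M/I/I on L0; bus BusRdX Flush; mem=73
  op13 P2: load  L0 → S/I/S on L0; bus BusRd Flush; mem=11
  op14 P2: load  L1 → S/S/S on L1; bus (none); mem=6
  op15 P1: load  L1 → S/S/S on L1; bus (none); mem=6
  op16 P1: store L1 := 87 → I/M/I on L1; bus BusUpgr; mem=6
  op17 P0: load  L1 → S/S/I on L1; bus BusRd Flush; mem=87
  op18 P1: store L1 := 88 → I/M/I on L1; bus BusUpgr; mem=87
  op19 P2: load  L1 → I/S/S on L1; bus BusRd Flush; mem=88
  op20 P0: load  L0 → S/I/S on L0; bus (none); mem=11
  op21 P2: load  L1 → I/S/S on L1; bus (none); mem=88
  op22 P2: store L0 := 96 → I/I/M on L0; bus BusUpgr; mem=11
  op23 P2: store L0 := 19 → I/I/M on L0; bus (none); mem=11
  op24 P0: load  L0 → S/I/S on L0; bus BusRd Flush; mem=19
  op25 P0: load  L1 → S/S/S on L1; bus BusRd; mem=88
  op26 P2: store L1 := 90 → I/I/M on L1; bus BusUpgr; mem=88

state = M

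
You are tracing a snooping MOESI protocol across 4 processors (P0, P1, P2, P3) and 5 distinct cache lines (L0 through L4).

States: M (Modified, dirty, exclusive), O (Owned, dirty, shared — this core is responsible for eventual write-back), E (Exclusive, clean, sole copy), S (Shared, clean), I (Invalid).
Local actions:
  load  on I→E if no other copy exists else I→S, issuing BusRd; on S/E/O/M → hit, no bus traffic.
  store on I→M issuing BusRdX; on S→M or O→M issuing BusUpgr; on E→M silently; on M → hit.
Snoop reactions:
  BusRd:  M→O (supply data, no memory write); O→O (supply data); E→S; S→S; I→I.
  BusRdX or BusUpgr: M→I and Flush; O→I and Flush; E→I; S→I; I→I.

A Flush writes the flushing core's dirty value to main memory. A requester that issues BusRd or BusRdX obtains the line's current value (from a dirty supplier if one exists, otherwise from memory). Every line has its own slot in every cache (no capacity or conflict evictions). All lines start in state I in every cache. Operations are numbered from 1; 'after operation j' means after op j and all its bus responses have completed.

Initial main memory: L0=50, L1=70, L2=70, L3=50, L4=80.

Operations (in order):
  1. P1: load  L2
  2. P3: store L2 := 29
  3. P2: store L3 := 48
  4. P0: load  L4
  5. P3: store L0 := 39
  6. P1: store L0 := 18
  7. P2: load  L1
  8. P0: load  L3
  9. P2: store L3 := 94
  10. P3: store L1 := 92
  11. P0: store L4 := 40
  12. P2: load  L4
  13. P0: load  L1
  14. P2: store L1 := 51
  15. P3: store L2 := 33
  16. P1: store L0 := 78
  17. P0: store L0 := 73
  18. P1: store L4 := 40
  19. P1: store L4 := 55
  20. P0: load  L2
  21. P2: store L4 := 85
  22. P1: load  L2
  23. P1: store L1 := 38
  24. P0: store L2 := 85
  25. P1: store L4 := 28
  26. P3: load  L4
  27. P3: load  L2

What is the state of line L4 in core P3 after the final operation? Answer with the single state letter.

1. P1: load  L2  bus=[BusRd]  L2: P0=I P1=E P2=I P3=I  mem[L2]=70
2. P3: store L2 := 29  bus=[BusRdX]  L2: P0=I P1=I P2=I P3=M  mem[L2]=70
3. P2: store L3 := 48  bus=[BusRdX]  L3: P0=I P1=I P2=M P3=I  mem[L3]=50
4. P0: load  L4  bus=[BusRd]  L4: P0=E P1=I P2=I P3=I  mem[L4]=80
5. P3: store L0 := 39  bus=[BusRdX]  L0: P0=I P1=I P2=I P3=M  mem[L0]=50
6. P1: store L0 := 18  bus=[BusRdX,Flush]  L0: P0=I P1=M P2=I P3=I  mem[L0]=39
7. P2: load  L1  bus=[BusRd]  L1: P0=I P1=I P2=E P3=I  mem[L1]=70
8. P0: load  L3  bus=[BusRd]  L3: P0=S P1=I P2=O P3=I  mem[L3]=50
9. P2: store L3 := 94  bus=[BusUpgr]  L3: P0=I P1=I P2=M P3=I  mem[L3]=50
10. P3: store L1 := 92  bus=[BusRdX]  L1: P0=I P1=I P2=I P3=M  mem[L1]=70
11. P0: store L4 := 40  bus=[-]  L4: P0=M P1=I P2=I P3=I  mem[L4]=80
12. P2: load  L4  bus=[BusRd]  L4: P0=O P1=I P2=S P3=I  mem[L4]=80
13. P0: load  L1  bus=[BusRd]  L1: P0=S P1=I P2=I P3=O  mem[L1]=70
14. P2: store L1 := 51  bus=[BusRdX,Flush]  L1: P0=I P1=I P2=M P3=I  mem[L1]=92
15. P3: store L2 := 33  bus=[-]  L2: P0=I P1=I P2=I P3=M  mem[L2]=70
16. P1: store L0 := 78  bus=[-]  L0: P0=I P1=M P2=I P3=I  mem[L0]=39
17. P0: store L0 := 73  bus=[BusRdX,Flush]  L0: P0=M P1=I P2=I P3=I  mem[L0]=78
18. P1: store L4 := 40  bus=[BusRdX,Flush]  L4: P0=I P1=M P2=I P3=I  mem[L4]=40
19. P1: store L4 := 55  bus=[-]  L4: P0=I P1=M P2=I P3=I  mem[L4]=40
20. P0: load  L2  bus=[BusRd]  L2: P0=S P1=I P2=I P3=O  mem[L2]=70
21. P2: store L4 := 85  bus=[BusRdX,Flush]  L4: P0=I P1=I P2=M P3=I  mem[L4]=55
22. P1: load  L2  bus=[BusRd]  L2: P0=S P1=S P2=I P3=O  mem[L2]=70
23. P1: store L1 := 38  bus=[BusRdX,Flush]  L1: P0=I P1=M P2=I P3=I  mem[L1]=51
24. P0: store L2 := 85  bus=[BusUpgr,Flush]  L2: P0=M P1=I P2=I P3=I  mem[L2]=33
25. P1: store L4 := 28  bus=[BusRdX,Flush]  L4: P0=I P1=M P2=I P3=I  mem[L4]=85
26. P3: load  L4  bus=[BusRd]  L4: P0=I P1=O P2=I P3=S  mem[L4]=85
27. P3: load  L2  bus=[BusRd]  L2: P0=O P1=I P2=I P3=S  mem[L2]=33

state = S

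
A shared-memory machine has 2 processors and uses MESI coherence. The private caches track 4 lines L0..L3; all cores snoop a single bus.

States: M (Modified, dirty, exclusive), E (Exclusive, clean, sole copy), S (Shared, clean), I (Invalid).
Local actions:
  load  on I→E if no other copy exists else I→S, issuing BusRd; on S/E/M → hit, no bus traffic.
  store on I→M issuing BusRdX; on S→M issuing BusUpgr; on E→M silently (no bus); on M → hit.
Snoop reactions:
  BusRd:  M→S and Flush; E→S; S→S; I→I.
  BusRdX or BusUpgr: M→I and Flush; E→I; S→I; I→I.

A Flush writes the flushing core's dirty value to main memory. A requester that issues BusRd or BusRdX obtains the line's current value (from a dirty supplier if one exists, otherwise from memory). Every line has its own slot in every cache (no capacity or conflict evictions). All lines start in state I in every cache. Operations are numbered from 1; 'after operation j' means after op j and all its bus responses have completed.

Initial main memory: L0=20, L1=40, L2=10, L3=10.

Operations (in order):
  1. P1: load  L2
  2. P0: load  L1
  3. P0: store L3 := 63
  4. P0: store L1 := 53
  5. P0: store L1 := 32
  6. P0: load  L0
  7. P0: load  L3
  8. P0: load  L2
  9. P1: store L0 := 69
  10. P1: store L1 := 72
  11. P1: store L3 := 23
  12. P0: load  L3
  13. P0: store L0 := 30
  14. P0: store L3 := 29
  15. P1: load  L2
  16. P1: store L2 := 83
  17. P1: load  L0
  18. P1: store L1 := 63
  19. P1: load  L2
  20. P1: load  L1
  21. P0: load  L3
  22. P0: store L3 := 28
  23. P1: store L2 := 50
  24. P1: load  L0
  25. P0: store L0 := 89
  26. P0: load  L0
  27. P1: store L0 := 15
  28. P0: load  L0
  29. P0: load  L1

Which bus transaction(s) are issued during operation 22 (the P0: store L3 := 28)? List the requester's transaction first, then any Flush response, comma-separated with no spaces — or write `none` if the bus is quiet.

bus = none

step 1: P1: load  L2  ⟶  IE  (L2)  txn=BusRd  M[L2]=10
step 2: P0: load  L1  ⟶  EI  (L1)  txn=BusRd  M[L1]=40
step 3: P0: store L3 := 63  ⟶  MI  (L3)  txn=BusRdX  M[L3]=10
step 4: P0: store L1 := 53  ⟶  MI  (L1)  txn=∅  M[L1]=40
step 5: P0: store L1 := 32  ⟶  MI  (L1)  txn=∅  M[L1]=40
step 6: P0: load  L0  ⟶  EI  (L0)  txn=BusRd  M[L0]=20
step 7: P0: load  L3  ⟶  MI  (L3)  txn=∅  M[L3]=10
step 8: P0: load  L2  ⟶  SS  (L2)  txn=BusRd  M[L2]=10
step 9: P1: store L0 := 69  ⟶  IM  (L0)  txn=BusRdX  M[L0]=20
step 10: P1: store L1 := 72  ⟶  IM  (L1)  txn=BusRdX+Flush  M[L1]=32
step 11: P1: store L3 := 23  ⟶  IM  (L3)  txn=BusRdX+Flush  M[L3]=63
step 12: P0: load  L3  ⟶  SS  (L3)  txn=BusRd+Flush  M[L3]=23
step 13: P0: store L0 := 30  ⟶  MI  (L0)  txn=BusRdX+Flush  M[L0]=69
step 14: P0: store L3 := 29  ⟶  MI  (L3)  txn=BusUpgr  M[L3]=23
step 15: P1: load  L2  ⟶  SS  (L2)  txn=∅  M[L2]=10
step 16: P1: store L2 := 83  ⟶  IM  (L2)  txn=BusUpgr  M[L2]=10
step 17: P1: load  L0  ⟶  SS  (L0)  txn=BusRd+Flush  M[L0]=30
step 18: P1: store L1 := 63  ⟶  IM  (L1)  txn=∅  M[L1]=32
step 19: P1: load  L2  ⟶  IM  (L2)  txn=∅  M[L2]=10
step 20: P1: load  L1  ⟶  IM  (L1)  txn=∅  M[L1]=32
step 21: P0: load  L3  ⟶  MI  (L3)  txn=∅  M[L3]=23
step 22: P0: store L3 := 28  ⟶  MI  (L3)  txn=∅  M[L3]=23
step 23: P1: store L2 := 50  ⟶  IM  (L2)  txn=∅  M[L2]=10
step 24: P1: load  L0  ⟶  SS  (L0)  txn=∅  M[L0]=30
step 25: P0: store L0 := 89  ⟶  MI  (L0)  txn=BusUpgr  M[L0]=30
step 26: P0: load  L0  ⟶  MI  (L0)  txn=∅  M[L0]=30
step 27: P1: store L0 := 15  ⟶  IM  (L0)  txn=BusRdX+Flush  M[L0]=89
step 28: P0: load  L0  ⟶  SS  (L0)  txn=BusRd+Flush  M[L0]=15
step 29: P0: load  L1  ⟶  SS  (L1)  txn=BusRd+Flush  M[L1]=63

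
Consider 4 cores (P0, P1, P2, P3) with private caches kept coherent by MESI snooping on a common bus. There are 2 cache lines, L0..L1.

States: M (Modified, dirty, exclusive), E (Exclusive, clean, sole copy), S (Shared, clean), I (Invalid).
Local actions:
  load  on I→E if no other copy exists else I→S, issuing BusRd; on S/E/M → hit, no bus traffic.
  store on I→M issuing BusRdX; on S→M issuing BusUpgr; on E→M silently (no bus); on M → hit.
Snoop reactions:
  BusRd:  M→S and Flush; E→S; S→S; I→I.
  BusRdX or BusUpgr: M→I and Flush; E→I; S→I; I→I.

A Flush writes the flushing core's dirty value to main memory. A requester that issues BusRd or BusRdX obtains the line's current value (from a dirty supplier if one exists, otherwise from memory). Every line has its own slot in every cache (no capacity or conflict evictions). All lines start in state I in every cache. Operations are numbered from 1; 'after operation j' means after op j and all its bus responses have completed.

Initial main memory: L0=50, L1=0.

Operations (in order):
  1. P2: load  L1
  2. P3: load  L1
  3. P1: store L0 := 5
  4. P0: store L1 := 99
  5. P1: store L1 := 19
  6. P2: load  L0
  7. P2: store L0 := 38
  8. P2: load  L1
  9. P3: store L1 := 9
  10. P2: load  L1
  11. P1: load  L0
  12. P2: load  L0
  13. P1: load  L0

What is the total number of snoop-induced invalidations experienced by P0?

  op1 P2: load  L1 → I/I/E/I on L1; bus BusRd; mem=0
  op2 P3: load  L1 → I/I/S/S on L1; bus BusRd; mem=0
  op3 P1: store L0 := 5 → I/M/I/I on L0; bus BusRdX; mem=50
  op4 P0: store L1 := 99 → M/I/I/I on L1; bus BusRdX; mem=0
  op5 P1: store L1 := 19 → I/M/I/I on L1; bus BusRdX Flush; mem=99
  op6 P2: load  L0 → I/S/S/I on L0; bus BusRd Flush; mem=5
  op7 P2: store L0 := 38 → I/I/M/I on L0; bus BusUpgr; mem=5
  op8 P2: load  L1 → I/S/S/I on L1; bus BusRd Flush; mem=19
  op9 P3: store L1 := 9 → I/I/I/M on L1; bus BusRdX; mem=19
  op10 P2: load  L1 → I/I/S/S on L1; bus BusRd Flush; mem=9
  op11 P1: load  L0 → I/S/S/I on L0; bus BusRd Flush; mem=38
  op12 P2: load  L0 → I/S/S/I on L0; bus (none); mem=38
  op13 P1: load  L0 → I/S/S/I on L0; bus (none); mem=38

invalidations = 1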